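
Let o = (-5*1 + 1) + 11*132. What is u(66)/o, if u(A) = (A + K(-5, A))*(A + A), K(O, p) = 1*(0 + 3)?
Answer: 2277/362 ≈ 6.2901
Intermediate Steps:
K(O, p) = 3 (K(O, p) = 1*3 = 3)
o = 1448 (o = (-5 + 1) + 1452 = -4 + 1452 = 1448)
u(A) = 2*A*(3 + A) (u(A) = (A + 3)*(A + A) = (3 + A)*(2*A) = 2*A*(3 + A))
u(66)/o = (2*66*(3 + 66))/1448 = (2*66*69)*(1/1448) = 9108*(1/1448) = 2277/362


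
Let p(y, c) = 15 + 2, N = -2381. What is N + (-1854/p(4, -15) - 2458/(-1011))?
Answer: -42754855/17187 ≈ -2487.6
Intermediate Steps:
p(y, c) = 17
N + (-1854/p(4, -15) - 2458/(-1011)) = -2381 + (-1854/17 - 2458/(-1011)) = -2381 + (-1854*1/17 - 2458*(-1/1011)) = -2381 + (-1854/17 + 2458/1011) = -2381 - 1832608/17187 = -42754855/17187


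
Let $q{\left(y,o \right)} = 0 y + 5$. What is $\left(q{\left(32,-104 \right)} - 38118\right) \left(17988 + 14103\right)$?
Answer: $-1223084283$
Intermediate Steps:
$q{\left(y,o \right)} = 5$ ($q{\left(y,o \right)} = 0 + 5 = 5$)
$\left(q{\left(32,-104 \right)} - 38118\right) \left(17988 + 14103\right) = \left(5 - 38118\right) \left(17988 + 14103\right) = \left(-38113\right) 32091 = -1223084283$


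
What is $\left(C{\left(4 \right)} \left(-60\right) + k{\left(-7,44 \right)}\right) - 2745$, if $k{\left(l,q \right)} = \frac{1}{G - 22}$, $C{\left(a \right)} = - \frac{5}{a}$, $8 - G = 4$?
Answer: $- \frac{48061}{18} \approx -2670.1$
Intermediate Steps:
$G = 4$ ($G = 8 - 4 = 4$)
$k{\left(l,q \right)} = - \frac{1}{18}$ ($k{\left(l,q \right)} = \frac{1}{4 - 22} = \frac{1}{-18} = - \frac{1}{18}$)
$\left(C{\left(4 \right)} \left(-60\right) + k{\left(-7,44 \right)}\right) - 2745 = \left(- \frac{5}{4} \left(-60\right) - \frac{1}{18}\right) - 2745 = \left(\left(-5\right) \frac{1}{4} \left(-60\right) - \frac{1}{18}\right) - 2745 = \left(\left(- \frac{5}{4}\right) \left(-60\right) - \frac{1}{18}\right) - 2745 = \left(75 - \frac{1}{18}\right) - 2745 = \frac{1349}{18} - 2745 = - \frac{48061}{18}$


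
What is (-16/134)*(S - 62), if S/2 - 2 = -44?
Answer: 1168/67 ≈ 17.433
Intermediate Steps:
S = -84 (S = 4 + 2*(-44) = 4 - 88 = -84)
(-16/134)*(S - 62) = (-16/134)*(-84 - 62) = -16*1/134*(-146) = -8/67*(-146) = 1168/67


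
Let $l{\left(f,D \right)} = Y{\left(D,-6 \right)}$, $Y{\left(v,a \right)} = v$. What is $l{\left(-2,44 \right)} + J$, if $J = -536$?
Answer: $-492$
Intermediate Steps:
$l{\left(f,D \right)} = D$
$l{\left(-2,44 \right)} + J = 44 - 536 = -492$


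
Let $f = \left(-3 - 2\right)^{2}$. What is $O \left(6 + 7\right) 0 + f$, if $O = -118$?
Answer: $25$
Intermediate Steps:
$f = 25$ ($f = \left(-5\right)^{2} = 25$)
$O \left(6 + 7\right) 0 + f = - 118 \left(6 + 7\right) 0 + 25 = - 118 \cdot 13 \cdot 0 + 25 = \left(-118\right) 0 + 25 = 0 + 25 = 25$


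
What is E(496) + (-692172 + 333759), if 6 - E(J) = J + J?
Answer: -359399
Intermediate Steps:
E(J) = 6 - 2*J (E(J) = 6 - (J + J) = 6 - 2*J)
E(496) + (-692172 + 333759) = (6 - 2*496) + (-692172 + 333759) = (6 - 992) - 358413 = -986 - 358413 = -359399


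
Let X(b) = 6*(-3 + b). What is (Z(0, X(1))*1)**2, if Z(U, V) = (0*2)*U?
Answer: 0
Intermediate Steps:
X(b) = -18 + 6*b
Z(U, V) = 0 (Z(U, V) = 0*U = 0)
(Z(0, X(1))*1)**2 = (0*1)**2 = 0**2 = 0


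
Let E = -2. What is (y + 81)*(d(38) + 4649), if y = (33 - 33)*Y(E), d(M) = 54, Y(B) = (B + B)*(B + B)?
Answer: 380943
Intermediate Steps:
Y(B) = 4*B² (Y(B) = (2*B)*(2*B) = 4*B²)
y = 0 (y = (33 - 33)*(4*(-2)²) = 0*(4*4) = 0*16 = 0)
(y + 81)*(d(38) + 4649) = (0 + 81)*(54 + 4649) = 81*4703 = 380943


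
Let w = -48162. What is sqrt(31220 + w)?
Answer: I*sqrt(16942) ≈ 130.16*I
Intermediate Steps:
sqrt(31220 + w) = sqrt(31220 - 48162) = sqrt(-16942) = I*sqrt(16942)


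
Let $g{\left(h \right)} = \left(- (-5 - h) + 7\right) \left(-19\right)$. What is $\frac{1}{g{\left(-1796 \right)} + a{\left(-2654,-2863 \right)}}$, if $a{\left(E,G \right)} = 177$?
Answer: $\frac{1}{34073} \approx 2.9349 \cdot 10^{-5}$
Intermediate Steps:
$g{\left(h \right)} = -228 - 19 h$ ($g{\left(h \right)} = \left(\left(5 + h\right) + 7\right) \left(-19\right) = \left(12 + h\right) \left(-19\right) = -228 - 19 h$)
$\frac{1}{g{\left(-1796 \right)} + a{\left(-2654,-2863 \right)}} = \frac{1}{\left(-228 - -34124\right) + 177} = \frac{1}{\left(-228 + 34124\right) + 177} = \frac{1}{33896 + 177} = \frac{1}{34073}$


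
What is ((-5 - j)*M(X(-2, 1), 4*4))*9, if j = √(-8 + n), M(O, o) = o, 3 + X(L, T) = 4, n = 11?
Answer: -720 - 144*√3 ≈ -969.42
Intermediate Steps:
X(L, T) = 1 (X(L, T) = -3 + 4 = 1)
j = √3 (j = √(-8 + 11) = √3 ≈ 1.7320)
((-5 - j)*M(X(-2, 1), 4*4))*9 = ((-5 - √3)*(4*4))*9 = ((-5 - √3)*16)*9 = (-80 - 16*√3)*9 = -720 - 144*√3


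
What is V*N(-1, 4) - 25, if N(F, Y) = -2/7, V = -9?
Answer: -157/7 ≈ -22.429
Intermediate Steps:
N(F, Y) = -2/7 (N(F, Y) = -2*⅐ = -2/7)
V*N(-1, 4) - 25 = -9*(-2/7) - 25 = 18/7 - 25 = -157/7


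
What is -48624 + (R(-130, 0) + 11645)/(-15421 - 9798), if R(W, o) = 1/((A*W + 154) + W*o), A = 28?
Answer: -4274743409285/87913434 ≈ -48624.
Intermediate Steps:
R(W, o) = 1/(154 + 28*W + W*o) (R(W, o) = 1/((28*W + 154) + W*o) = 1/((154 + 28*W) + W*o) = 1/(154 + 28*W + W*o))
-48624 + (R(-130, 0) + 11645)/(-15421 - 9798) = -48624 + (1/(154 + 28*(-130) - 130*0) + 11645)/(-15421 - 9798) = -48624 + (1/(154 - 3640 + 0) + 11645)/(-25219) = -48624 + (1/(-3486) + 11645)*(-1/25219) = -48624 + (-1/3486 + 11645)*(-1/25219) = -48624 + (40594469/3486)*(-1/25219) = -48624 - 40594469/87913434 = -4274743409285/87913434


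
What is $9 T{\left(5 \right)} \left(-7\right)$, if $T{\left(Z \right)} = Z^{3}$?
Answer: $-7875$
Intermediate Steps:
$9 T{\left(5 \right)} \left(-7\right) = 9 \cdot 5^{3} \left(-7\right) = 9 \cdot 125 \left(-7\right) = 1125 \left(-7\right) = -7875$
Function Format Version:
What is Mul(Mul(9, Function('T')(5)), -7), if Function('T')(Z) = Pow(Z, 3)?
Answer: -7875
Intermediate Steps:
Mul(Mul(9, Function('T')(5)), -7) = Mul(Mul(9, Pow(5, 3)), -7) = Mul(Mul(9, 125), -7) = Mul(1125, -7) = -7875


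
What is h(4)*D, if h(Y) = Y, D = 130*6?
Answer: 3120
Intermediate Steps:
D = 780
h(4)*D = 4*780 = 3120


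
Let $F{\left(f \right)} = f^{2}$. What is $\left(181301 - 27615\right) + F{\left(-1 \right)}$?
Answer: $153687$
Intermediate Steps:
$\left(181301 - 27615\right) + F{\left(-1 \right)} = \left(181301 - 27615\right) + \left(-1\right)^{2} = 153686 + 1 = 153687$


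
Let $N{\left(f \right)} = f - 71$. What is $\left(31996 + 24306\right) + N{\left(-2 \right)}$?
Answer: $56229$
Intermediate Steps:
$N{\left(f \right)} = -71 + f$ ($N{\left(f \right)} = f - 71 = -71 + f$)
$\left(31996 + 24306\right) + N{\left(-2 \right)} = \left(31996 + 24306\right) - 73 = 56302 - 73 = 56229$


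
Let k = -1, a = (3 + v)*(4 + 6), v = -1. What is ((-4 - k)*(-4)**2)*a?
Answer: -960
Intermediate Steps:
a = 20 (a = (3 - 1)*(4 + 6) = 2*10 = 20)
((-4 - k)*(-4)**2)*a = ((-4 - 1*(-1))*(-4)**2)*20 = ((-4 + 1)*16)*20 = -3*16*20 = -48*20 = -960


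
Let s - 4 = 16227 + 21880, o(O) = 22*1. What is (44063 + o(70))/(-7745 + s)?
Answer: 14695/10122 ≈ 1.4518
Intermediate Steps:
o(O) = 22
s = 38111 (s = 4 + (16227 + 21880) = 4 + 38107 = 38111)
(44063 + o(70))/(-7745 + s) = (44063 + 22)/(-7745 + 38111) = 44085/30366 = 44085*(1/30366) = 14695/10122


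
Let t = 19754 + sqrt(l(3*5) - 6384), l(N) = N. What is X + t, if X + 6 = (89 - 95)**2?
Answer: 19784 + I*sqrt(6369) ≈ 19784.0 + 79.806*I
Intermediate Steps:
X = 30 (X = -6 + (89 - 95)**2 = -6 + (-6)**2 = -6 + 36 = 30)
t = 19754 + I*sqrt(6369) (t = 19754 + sqrt(3*5 - 6384) = 19754 + sqrt(15 - 6384) = 19754 + sqrt(-6369) = 19754 + I*sqrt(6369) ≈ 19754.0 + 79.806*I)
X + t = 30 + (19754 + I*sqrt(6369)) = 19784 + I*sqrt(6369)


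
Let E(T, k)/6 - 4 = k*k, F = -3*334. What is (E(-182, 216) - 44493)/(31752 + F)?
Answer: 78489/10250 ≈ 7.6575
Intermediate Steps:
F = -1002
E(T, k) = 24 + 6*k**2 (E(T, k) = 24 + 6*(k*k) = 24 + 6*k**2)
(E(-182, 216) - 44493)/(31752 + F) = ((24 + 6*216**2) - 44493)/(31752 - 1002) = ((24 + 6*46656) - 44493)/30750 = ((24 + 279936) - 44493)*(1/30750) = (279960 - 44493)*(1/30750) = 235467*(1/30750) = 78489/10250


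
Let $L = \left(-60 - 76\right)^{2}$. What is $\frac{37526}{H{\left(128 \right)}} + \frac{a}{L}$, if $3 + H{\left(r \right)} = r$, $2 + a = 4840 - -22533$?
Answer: $\frac{697502271}{2312000} \approx 301.69$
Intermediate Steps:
$a = 27371$ ($a = -2 + \left(4840 - -22533\right) = -2 + \left(4840 + 22533\right) = -2 + 27373 = 27371$)
$L = 18496$ ($L = \left(-136\right)^{2} = 18496$)
$H{\left(r \right)} = -3 + r$
$\frac{37526}{H{\left(128 \right)}} + \frac{a}{L} = \frac{37526}{-3 + 128} + \frac{27371}{18496} = \frac{37526}{125} + 27371 \cdot \frac{1}{18496} = 37526 \cdot \frac{1}{125} + \frac{27371}{18496} = \frac{37526}{125} + \frac{27371}{18496} = \frac{697502271}{2312000}$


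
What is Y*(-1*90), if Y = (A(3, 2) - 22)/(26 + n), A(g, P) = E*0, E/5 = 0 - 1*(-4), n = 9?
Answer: 396/7 ≈ 56.571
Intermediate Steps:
E = 20 (E = 5*(0 - 1*(-4)) = 5*(0 + 4) = 5*4 = 20)
A(g, P) = 0 (A(g, P) = 20*0 = 0)
Y = -22/35 (Y = (0 - 22)/(26 + 9) = -22/35 ≈ -0.62857)
Y*(-1*90) = -(-22)*90/35 = -22/35*(-90) = 396/7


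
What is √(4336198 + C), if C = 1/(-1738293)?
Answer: √13102527122673187809/1738293 ≈ 2082.4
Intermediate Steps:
C = -1/1738293 ≈ -5.7528e-7
√(4336198 + C) = √(4336198 - 1/1738293) = √(7537582630013/1738293) = √13102527122673187809/1738293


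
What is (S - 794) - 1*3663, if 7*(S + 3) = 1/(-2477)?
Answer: -77331941/17339 ≈ -4460.0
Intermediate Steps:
S = -52018/17339 (S = -3 + (⅐)/(-2477) = -3 + (⅐)*(-1/2477) = -3 - 1/17339 = -52018/17339 ≈ -3.0001)
(S - 794) - 1*3663 = (-52018/17339 - 794) - 1*3663 = -13819184/17339 - 3663 = -77331941/17339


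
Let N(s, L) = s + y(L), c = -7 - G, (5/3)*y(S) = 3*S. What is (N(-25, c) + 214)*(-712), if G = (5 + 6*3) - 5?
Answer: -102528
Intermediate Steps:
G = 18 (G = (5 + 18) - 5 = 23 - 5 = 18)
y(S) = 9*S/5 (y(S) = 3*(3*S)/5 = 9*S/5)
c = -25 (c = -7 - 1*18 = -7 - 18 = -25)
N(s, L) = s + 9*L/5
(N(-25, c) + 214)*(-712) = ((-25 + (9/5)*(-25)) + 214)*(-712) = ((-25 - 45) + 214)*(-712) = (-70 + 214)*(-712) = 144*(-712) = -102528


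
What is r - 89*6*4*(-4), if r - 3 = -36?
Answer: 8511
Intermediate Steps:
r = -33 (r = 3 - 36 = -33)
r - 89*6*4*(-4) = -33 - 89*6*4*(-4) = -33 - 2136*(-4) = -33 - 89*(-96) = -33 + 8544 = 8511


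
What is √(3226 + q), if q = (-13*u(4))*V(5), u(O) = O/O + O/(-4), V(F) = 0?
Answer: √3226 ≈ 56.798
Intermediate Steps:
u(O) = 1 - O/4 (u(O) = 1 + O*(-¼) = 1 - O/4)
q = 0 (q = -13*(1 - ¼*4)*0 = -13*(1 - 1)*0 = -13*0*0 = 0*0 = 0)
√(3226 + q) = √(3226 + 0) = √3226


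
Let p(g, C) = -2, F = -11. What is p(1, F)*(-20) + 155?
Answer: 195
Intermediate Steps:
p(1, F)*(-20) + 155 = -2*(-20) + 155 = 40 + 155 = 195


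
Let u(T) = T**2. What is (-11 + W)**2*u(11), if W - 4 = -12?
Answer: 43681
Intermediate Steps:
W = -8 (W = 4 - 12 = -8)
(-11 + W)**2*u(11) = (-11 - 8)**2*11**2 = (-19)**2*121 = 361*121 = 43681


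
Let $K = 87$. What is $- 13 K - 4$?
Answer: $-1135$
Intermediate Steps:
$- 13 K - 4 = \left(-13\right) 87 - 4 = -1131 - 4 = -1135$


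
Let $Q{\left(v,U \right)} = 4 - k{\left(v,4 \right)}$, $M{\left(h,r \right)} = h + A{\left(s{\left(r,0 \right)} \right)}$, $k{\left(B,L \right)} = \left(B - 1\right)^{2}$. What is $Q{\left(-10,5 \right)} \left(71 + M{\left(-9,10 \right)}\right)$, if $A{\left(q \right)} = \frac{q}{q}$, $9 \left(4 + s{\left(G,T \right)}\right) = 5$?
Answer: $-7371$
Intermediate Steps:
$s{\left(G,T \right)} = - \frac{31}{9}$ ($s{\left(G,T \right)} = -4 + \frac{1}{9} \cdot 5 = -4 + \frac{5}{9} = - \frac{31}{9}$)
$A{\left(q \right)} = 1$
$k{\left(B,L \right)} = \left(-1 + B\right)^{2}$
$M{\left(h,r \right)} = 1 + h$ ($M{\left(h,r \right)} = h + 1 = 1 + h$)
$Q{\left(v,U \right)} = 4 - \left(-1 + v\right)^{2}$
$Q{\left(-10,5 \right)} \left(71 + M{\left(-9,10 \right)}\right) = \left(4 - \left(-1 - 10\right)^{2}\right) \left(71 + \left(1 - 9\right)\right) = \left(4 - \left(-11\right)^{2}\right) \left(71 - 8\right) = \left(4 - 121\right) 63 = \left(-117\right) 63 = -7371$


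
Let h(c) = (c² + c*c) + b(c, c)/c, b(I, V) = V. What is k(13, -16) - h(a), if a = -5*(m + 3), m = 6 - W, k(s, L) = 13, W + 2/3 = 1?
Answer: -33692/9 ≈ -3743.6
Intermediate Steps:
W = ⅓ (W = -⅔ + 1 = ⅓ ≈ 0.33333)
m = 17/3 (m = 6 - 1*⅓ = 6 - ⅓ = 17/3 ≈ 5.6667)
a = -130/3 (a = -5*(17/3 + 3) = -5*26/3 = -130/3 ≈ -43.333)
h(c) = 1 + 2*c² (h(c) = (c² + c*c) + c/c = (c² + c²) + 1 = 2*c² + 1 = 1 + 2*c²)
k(13, -16) - h(a) = 13 - (1 + 2*(-130/3)²) = 13 - (1 + 2*(16900/9)) = 13 - (1 + 33800/9) = 13 - 1*33809/9 = 13 - 33809/9 = -33692/9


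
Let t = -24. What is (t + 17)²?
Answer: 49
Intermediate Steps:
(t + 17)² = (-24 + 17)² = (-7)² = 49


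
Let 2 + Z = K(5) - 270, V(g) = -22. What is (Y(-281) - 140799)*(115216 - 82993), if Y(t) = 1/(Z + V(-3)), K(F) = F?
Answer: -1311183257376/289 ≈ -4.5370e+9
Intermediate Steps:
Z = -267 (Z = -2 + (5 - 270) = -2 - 265 = -267)
Y(t) = -1/289 (Y(t) = 1/(-267 - 22) = 1/(-289) = -1/289)
(Y(-281) - 140799)*(115216 - 82993) = (-1/289 - 140799)*(115216 - 82993) = -40690912/289*32223 = -1311183257376/289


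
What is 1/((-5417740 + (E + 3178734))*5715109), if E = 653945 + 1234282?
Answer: -1/2004740219911 ≈ -4.9882e-13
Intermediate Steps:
E = 1888227
1/((-5417740 + (E + 3178734))*5715109) = 1/((-5417740 + (1888227 + 3178734))*5715109) = (1/5715109)/(-5417740 + 5066961) = (1/5715109)/(-350779) = -1/350779*1/5715109 = -1/2004740219911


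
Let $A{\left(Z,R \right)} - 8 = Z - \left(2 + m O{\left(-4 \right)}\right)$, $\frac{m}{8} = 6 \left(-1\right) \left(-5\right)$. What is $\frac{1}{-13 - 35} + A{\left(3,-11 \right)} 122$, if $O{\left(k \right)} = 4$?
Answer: $- \frac{5569057}{48} \approx -1.1602 \cdot 10^{5}$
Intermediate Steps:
$m = 240$ ($m = 8 \cdot 6 \left(-1\right) \left(-5\right) = 8 \left(\left(-6\right) \left(-5\right)\right) = 8 \cdot 30 = 240$)
$A{\left(Z,R \right)} = -954 + Z$ ($A{\left(Z,R \right)} = 8 - \left(2 + 960 - Z\right) = 8 + \left(Z - \left(2 + 960\right)\right) = 8 + \left(Z - 962\right) = 8 + \left(-962 + Z\right) = -954 + Z$)
$\frac{1}{-13 - 35} + A{\left(3,-11 \right)} 122 = \frac{1}{-13 - 35} + \left(-954 + 3\right) 122 = \frac{1}{-48} - 116022 = - \frac{1}{48} - 116022 = - \frac{5569057}{48}$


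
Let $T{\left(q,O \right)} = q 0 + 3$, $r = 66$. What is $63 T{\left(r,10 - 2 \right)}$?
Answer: $189$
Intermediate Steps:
$T{\left(q,O \right)} = 3$ ($T{\left(q,O \right)} = 0 + 3 = 3$)
$63 T{\left(r,10 - 2 \right)} = 63 \cdot 3 = 189$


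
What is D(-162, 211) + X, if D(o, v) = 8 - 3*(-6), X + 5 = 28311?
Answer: 28332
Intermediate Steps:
X = 28306 (X = -5 + 28311 = 28306)
D(o, v) = 26 (D(o, v) = 8 + 18 = 26)
D(-162, 211) + X = 26 + 28306 = 28332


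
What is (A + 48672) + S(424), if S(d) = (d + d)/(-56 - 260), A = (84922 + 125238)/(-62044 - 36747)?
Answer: 379822542276/7804489 ≈ 48667.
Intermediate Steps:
A = -210160/98791 (A = 210160/(-98791) = 210160*(-1/98791) = -210160/98791 ≈ -2.1273)
S(d) = -d/158 (S(d) = (2*d)/(-316) = (2*d)*(-1/316) = -d/158)
(A + 48672) + S(424) = (-210160/98791 + 48672) - 1/158*424 = 4808145392/98791 - 212/79 = 379822542276/7804489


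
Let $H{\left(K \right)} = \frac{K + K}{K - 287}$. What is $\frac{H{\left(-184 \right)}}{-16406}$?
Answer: $- \frac{184}{3863613} \approx -4.7624 \cdot 10^{-5}$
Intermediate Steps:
$H{\left(K \right)} = \frac{2 K}{-287 + K}$
$\frac{H{\left(-184 \right)}}{-16406} = \frac{2 \left(-184\right) \frac{1}{-287 - 184}}{-16406} = 2 \left(-184\right) \frac{1}{-471} \left(- \frac{1}{16406}\right) = 2 \left(-184\right) \left(- \frac{1}{471}\right) \left(- \frac{1}{16406}\right) = \frac{368}{471} \left(- \frac{1}{16406}\right) = - \frac{184}{3863613}$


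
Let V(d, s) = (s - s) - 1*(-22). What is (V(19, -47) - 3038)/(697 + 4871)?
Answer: -13/24 ≈ -0.54167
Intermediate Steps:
V(d, s) = 22 (V(d, s) = 0 + 22 = 22)
(V(19, -47) - 3038)/(697 + 4871) = (22 - 3038)/(697 + 4871) = -3016/5568 = -3016*1/5568 = -13/24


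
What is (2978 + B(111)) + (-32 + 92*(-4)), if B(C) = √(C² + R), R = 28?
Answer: 2578 + √12349 ≈ 2689.1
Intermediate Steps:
B(C) = √(28 + C²) (B(C) = √(C² + 28) = √(28 + C²))
(2978 + B(111)) + (-32 + 92*(-4)) = (2978 + √(28 + 111²)) + (-32 + 92*(-4)) = (2978 + √(28 + 12321)) + (-32 - 368) = (2978 + √12349) - 400 = 2578 + √12349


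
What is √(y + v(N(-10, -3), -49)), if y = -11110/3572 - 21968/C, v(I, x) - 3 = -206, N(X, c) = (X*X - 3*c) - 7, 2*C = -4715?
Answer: I*√13955122304848010/8420990 ≈ 14.028*I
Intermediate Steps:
C = -4715/2 (C = (½)*(-4715) = -4715/2 ≈ -2357.5)
N(X, c) = -7 + X² - 3*c (N(X, c) = (X² - 3*c) - 7 = -7 + X² - 3*c)
v(I, x) = -203 (v(I, x) = 3 - 206 = -203)
y = 52277871/8420990 (y = -11110/3572 - 21968/(-4715/2) = -11110*1/3572 - 21968*(-2/4715) = -5555/1786 + 43936/4715 = 52277871/8420990 ≈ 6.2080)
√(y + v(N(-10, -3), -49)) = √(52277871/8420990 - 203) = √(-1657183099/8420990) = I*√13955122304848010/8420990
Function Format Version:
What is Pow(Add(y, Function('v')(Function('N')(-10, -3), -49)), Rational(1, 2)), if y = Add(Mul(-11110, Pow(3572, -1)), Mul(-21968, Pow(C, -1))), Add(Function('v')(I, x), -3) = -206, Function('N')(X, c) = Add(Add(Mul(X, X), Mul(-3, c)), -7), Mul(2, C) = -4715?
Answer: Mul(Rational(1, 8420990), I, Pow(13955122304848010, Rational(1, 2))) ≈ Mul(14.028, I)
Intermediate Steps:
C = Rational(-4715, 2) (C = Mul(Rational(1, 2), -4715) = Rational(-4715, 2) ≈ -2357.5)
Function('N')(X, c) = Add(-7, Pow(X, 2), Mul(-3, c)) (Function('N')(X, c) = Add(Add(Pow(X, 2), Mul(-3, c)), -7) = Add(-7, Pow(X, 2), Mul(-3, c)))
Function('v')(I, x) = -203 (Function('v')(I, x) = Add(3, -206) = -203)
y = Rational(52277871, 8420990) (y = Add(Mul(-11110, Pow(3572, -1)), Mul(-21968, Pow(Rational(-4715, 2), -1))) = Add(Mul(-11110, Rational(1, 3572)), Mul(-21968, Rational(-2, 4715))) = Add(Rational(-5555, 1786), Rational(43936, 4715)) = Rational(52277871, 8420990) ≈ 6.2080)
Pow(Add(y, Function('v')(Function('N')(-10, -3), -49)), Rational(1, 2)) = Pow(Add(Rational(52277871, 8420990), -203), Rational(1, 2)) = Pow(Rational(-1657183099, 8420990), Rational(1, 2)) = Mul(Rational(1, 8420990), I, Pow(13955122304848010, Rational(1, 2)))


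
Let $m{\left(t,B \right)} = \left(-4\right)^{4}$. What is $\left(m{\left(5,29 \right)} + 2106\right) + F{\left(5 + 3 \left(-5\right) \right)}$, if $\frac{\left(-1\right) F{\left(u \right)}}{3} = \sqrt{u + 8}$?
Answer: $2362 - 3 i \sqrt{2} \approx 2362.0 - 4.2426 i$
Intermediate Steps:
$F{\left(u \right)} = - 3 \sqrt{8 + u}$ ($F{\left(u \right)} = - 3 \sqrt{u + 8} = - 3 \sqrt{8 + u}$)
$m{\left(t,B \right)} = 256$
$\left(m{\left(5,29 \right)} + 2106\right) + F{\left(5 + 3 \left(-5\right) \right)} = \left(256 + 2106\right) - 3 \sqrt{8 + \left(5 + 3 \left(-5\right)\right)} = 2362 - 3 \sqrt{8 + \left(5 - 15\right)} = 2362 - 3 \sqrt{8 - 10} = 2362 - 3 \sqrt{-2} = 2362 - 3 i \sqrt{2}$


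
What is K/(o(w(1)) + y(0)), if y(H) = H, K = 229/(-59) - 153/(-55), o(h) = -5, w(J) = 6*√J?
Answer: 3568/16225 ≈ 0.21991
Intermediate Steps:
K = -3568/3245 (K = 229*(-1/59) - 153*(-1/55) = -229/59 + 153/55 = -3568/3245 ≈ -1.0995)
K/(o(w(1)) + y(0)) = -3568/3245/(-5 + 0) = -3568/3245/(-5) = -⅕*(-3568/3245) = 3568/16225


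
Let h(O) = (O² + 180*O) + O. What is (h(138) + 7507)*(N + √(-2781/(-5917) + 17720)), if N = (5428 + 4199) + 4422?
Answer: 723930921 + 51529*√620409408257/5917 ≈ 7.3079e+8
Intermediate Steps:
h(O) = O² + 181*O
N = 14049 (N = 9627 + 4422 = 14049)
(h(138) + 7507)*(N + √(-2781/(-5917) + 17720)) = (138*(181 + 138) + 7507)*(14049 + √(-2781/(-5917) + 17720)) = (138*319 + 7507)*(14049 + √(-2781*(-1/5917) + 17720)) = (44022 + 7507)*(14049 + √(2781/5917 + 17720)) = 51529*(14049 + √(104852021/5917)) = 51529*(14049 + √620409408257/5917) = 723930921 + 51529*√620409408257/5917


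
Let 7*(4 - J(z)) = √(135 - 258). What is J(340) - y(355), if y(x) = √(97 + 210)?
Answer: 4 - √307 - I*√123/7 ≈ -13.521 - 1.5844*I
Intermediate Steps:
J(z) = 4 - I*√123/7 (J(z) = 4 - √(135 - 258)/7 = 4 - I*√123/7)
y(x) = √307
J(340) - y(355) = (4 - I*√123/7) - √307 = 4 - √307 - I*√123/7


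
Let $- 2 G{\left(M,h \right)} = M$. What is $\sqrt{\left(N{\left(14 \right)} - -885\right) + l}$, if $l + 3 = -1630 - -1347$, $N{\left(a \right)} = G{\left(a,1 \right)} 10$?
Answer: $23$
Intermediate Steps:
$G{\left(M,h \right)} = - \frac{M}{2}$
$N{\left(a \right)} = - 5 a$ ($N{\left(a \right)} = - \frac{a}{2} \cdot 10 = - 5 a$)
$l = -286$ ($l = -3 - 283 = -286$)
$\sqrt{\left(N{\left(14 \right)} - -885\right) + l} = \sqrt{\left(\left(-5\right) 14 - -885\right) - 286} = \sqrt{\left(-70 + 885\right) - 286} = \sqrt{815 - 286} = \sqrt{529} = 23$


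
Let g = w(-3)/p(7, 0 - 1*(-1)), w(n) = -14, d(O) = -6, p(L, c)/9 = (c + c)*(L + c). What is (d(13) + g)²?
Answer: 192721/5184 ≈ 37.176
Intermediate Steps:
p(L, c) = 18*c*(L + c) (p(L, c) = 9*((c + c)*(L + c)) = 9*((2*c)*(L + c)) = 9*(2*c*(L + c)) = 18*c*(L + c))
g = -7/72 (g = -14*1/(18*(0 - 1*(-1))*(7 + (0 - 1*(-1)))) = -14*1/(18*(0 + 1)*(7 + (0 + 1))) = -14*1/(18*(7 + 1)) = -14/(18*1*8) = -14/144 = -14*1/144 = -7/72 ≈ -0.097222)
(d(13) + g)² = (-6 - 7/72)² = (-439/72)² = 192721/5184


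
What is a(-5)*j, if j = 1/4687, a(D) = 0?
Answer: 0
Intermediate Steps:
j = 1/4687 ≈ 0.00021336
a(-5)*j = 0*(1/4687) = 0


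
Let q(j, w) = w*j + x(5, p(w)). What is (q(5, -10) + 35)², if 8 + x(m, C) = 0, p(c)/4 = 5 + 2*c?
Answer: 529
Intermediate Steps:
p(c) = 20 + 8*c (p(c) = 4*(5 + 2*c) = 20 + 8*c)
x(m, C) = -8 (x(m, C) = -8 + 0 = -8)
q(j, w) = -8 + j*w (q(j, w) = w*j - 8 = j*w - 8 = -8 + j*w)
(q(5, -10) + 35)² = ((-8 + 5*(-10)) + 35)² = ((-8 - 50) + 35)² = (-58 + 35)² = (-23)² = 529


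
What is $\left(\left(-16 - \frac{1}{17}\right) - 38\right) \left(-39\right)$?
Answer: $\frac{35841}{17} \approx 2108.3$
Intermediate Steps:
$\left(\left(-16 - \frac{1}{17}\right) - 38\right) \left(-39\right) = \left(- \frac{273}{17} - 38\right) \left(-39\right) = \left(- \frac{919}{17}\right) \left(-39\right) = \frac{35841}{17}$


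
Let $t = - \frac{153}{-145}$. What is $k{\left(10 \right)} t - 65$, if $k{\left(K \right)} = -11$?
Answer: $- \frac{11108}{145} \approx -76.607$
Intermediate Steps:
$t = \frac{153}{145}$ ($t = \left(-153\right) \left(- \frac{1}{145}\right) = \frac{153}{145} \approx 1.0552$)
$k{\left(10 \right)} t - 65 = \left(-11\right) \frac{153}{145} - 65 = - \frac{1683}{145} - 65 = - \frac{11108}{145}$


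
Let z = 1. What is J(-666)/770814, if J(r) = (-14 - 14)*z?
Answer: -14/385407 ≈ -3.6325e-5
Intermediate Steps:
J(r) = -28 (J(r) = (-14 - 14)*1 = -28*1 = -28)
J(-666)/770814 = -28/770814 = -28*1/770814 = -14/385407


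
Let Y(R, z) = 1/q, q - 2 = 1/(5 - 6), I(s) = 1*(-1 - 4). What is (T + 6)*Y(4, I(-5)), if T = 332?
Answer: 338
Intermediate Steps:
I(s) = -5 (I(s) = 1*(-5) = -5)
q = 1 (q = 2 + 1/(5 - 6) = 2 + 1/(-1) = 2 - 1 = 1)
Y(R, z) = 1 (Y(R, z) = 1/1 = 1)
(T + 6)*Y(4, I(-5)) = (332 + 6)*1 = 338*1 = 338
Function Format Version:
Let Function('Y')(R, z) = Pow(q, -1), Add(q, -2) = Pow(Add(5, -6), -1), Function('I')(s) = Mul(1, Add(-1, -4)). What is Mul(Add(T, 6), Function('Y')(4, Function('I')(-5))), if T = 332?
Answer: 338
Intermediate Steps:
Function('I')(s) = -5 (Function('I')(s) = Mul(1, -5) = -5)
q = 1 (q = Add(2, Pow(Add(5, -6), -1)) = Add(2, Pow(-1, -1)) = Add(2, -1) = 1)
Function('Y')(R, z) = 1 (Function('Y')(R, z) = Pow(1, -1) = 1)
Mul(Add(T, 6), Function('Y')(4, Function('I')(-5))) = Mul(Add(332, 6), 1) = Mul(338, 1) = 338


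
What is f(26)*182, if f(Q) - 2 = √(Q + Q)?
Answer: 364 + 364*√13 ≈ 1676.4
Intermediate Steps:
f(Q) = 2 + √2*√Q (f(Q) = 2 + √(Q + Q) = 2 + √(2*Q) = 2 + √2*√Q)
f(26)*182 = (2 + √2*√26)*182 = (2 + 2*√13)*182 = 364 + 364*√13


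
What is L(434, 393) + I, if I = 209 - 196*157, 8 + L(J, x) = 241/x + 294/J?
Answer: -372430769/12183 ≈ -30570.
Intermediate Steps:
L(J, x) = -8 + 241/x + 294/J (L(J, x) = -8 + (241/x + 294/J) = -8 + 241/x + 294/J)
I = -30563 (I = 209 - 30772 = -30563)
L(434, 393) + I = (-8 + 241/393 + 294/434) - 30563 = (-8 + 241*(1/393) + 294*(1/434)) - 30563 = (-8 + 241/393 + 21/31) - 30563 = -81740/12183 - 30563 = -372430769/12183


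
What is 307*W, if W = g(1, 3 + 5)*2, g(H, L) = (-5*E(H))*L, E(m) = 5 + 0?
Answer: -122800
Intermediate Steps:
E(m) = 5
g(H, L) = -25*L (g(H, L) = (-5*5)*L = -25*L)
W = -400 (W = -25*(3 + 5)*2 = -25*8*2 = -200*2 = -400)
307*W = 307*(-400) = -122800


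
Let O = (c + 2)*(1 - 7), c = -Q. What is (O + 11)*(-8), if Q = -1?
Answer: 56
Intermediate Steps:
c = 1 (c = -1*(-1) = 1)
O = -18 (O = (1 + 2)*(1 - 7) = 3*(-6) = -18)
(O + 11)*(-8) = (-18 + 11)*(-8) = -7*(-8) = 56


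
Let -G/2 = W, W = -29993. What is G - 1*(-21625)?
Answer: 81611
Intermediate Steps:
G = 59986 (G = -2*(-29993) = 59986)
G - 1*(-21625) = 59986 - 1*(-21625) = 59986 + 21625 = 81611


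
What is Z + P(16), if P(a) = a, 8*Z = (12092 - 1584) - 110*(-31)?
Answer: 7023/4 ≈ 1755.8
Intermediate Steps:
Z = 6959/4 (Z = ((12092 - 1584) - 110*(-31))/8 = (10508 + 3410)/8 = (⅛)*13918 = 6959/4 ≈ 1739.8)
Z + P(16) = 6959/4 + 16 = 7023/4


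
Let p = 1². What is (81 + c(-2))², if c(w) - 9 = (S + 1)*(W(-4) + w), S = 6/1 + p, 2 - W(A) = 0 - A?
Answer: 3364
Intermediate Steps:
W(A) = 2 + A (W(A) = 2 - (0 - A) = 2 - (-1)*A = 2 + A)
p = 1
S = 7 (S = 6/1 + 1 = 6*1 + 1 = 6 + 1 = 7)
c(w) = -7 + 8*w (c(w) = 9 + (7 + 1)*((2 - 4) + w) = 9 + 8*(-2 + w) = 9 + (-16 + 8*w) = -7 + 8*w)
(81 + c(-2))² = (81 + (-7 + 8*(-2)))² = (81 + (-7 - 16))² = (81 - 23)² = 58² = 3364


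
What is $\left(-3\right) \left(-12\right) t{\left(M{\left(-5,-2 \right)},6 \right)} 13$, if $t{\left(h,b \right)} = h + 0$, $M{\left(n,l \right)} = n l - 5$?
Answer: $2340$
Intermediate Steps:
$M{\left(n,l \right)} = -5 + l n$ ($M{\left(n,l \right)} = l n - 5 = -5 + l n$)
$t{\left(h,b \right)} = h$
$\left(-3\right) \left(-12\right) t{\left(M{\left(-5,-2 \right)},6 \right)} 13 = \left(-3\right) \left(-12\right) \left(-5 - -10\right) 13 = 36 \left(-5 + 10\right) 13 = 36 \cdot 5 \cdot 13 = 180 \cdot 13 = 2340$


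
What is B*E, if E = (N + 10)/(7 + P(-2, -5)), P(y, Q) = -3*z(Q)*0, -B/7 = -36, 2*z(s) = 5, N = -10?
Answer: 0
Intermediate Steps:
z(s) = 5/2 (z(s) = (½)*5 = 5/2)
B = 252 (B = -7*(-36) = 252)
P(y, Q) = 0 (P(y, Q) = -3*5/2*0 = -15/2*0 = 0)
E = 0 (E = (-10 + 10)/(7 + 0) = 0/7 = 0*(⅐) = 0)
B*E = 252*0 = 0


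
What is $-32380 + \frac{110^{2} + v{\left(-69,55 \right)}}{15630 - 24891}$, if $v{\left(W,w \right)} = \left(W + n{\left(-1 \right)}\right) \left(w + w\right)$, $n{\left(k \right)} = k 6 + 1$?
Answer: $- \frac{33319460}{1029} \approx -32380.0$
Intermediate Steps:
$n{\left(k \right)} = 1 + 6 k$ ($n{\left(k \right)} = 6 k + 1 = 1 + 6 k$)
$v{\left(W,w \right)} = 2 w \left(-5 + W\right)$ ($v{\left(W,w \right)} = \left(W + \left(1 + 6 \left(-1\right)\right)\right) \left(w + w\right) = \left(W + \left(1 - 6\right)\right) 2 w = \left(W - 5\right) 2 w = \left(-5 + W\right) 2 w = 2 w \left(-5 + W\right)$)
$-32380 + \frac{110^{2} + v{\left(-69,55 \right)}}{15630 - 24891} = -32380 + \frac{110^{2} + 2 \cdot 55 \left(-5 - 69\right)}{15630 - 24891} = -32380 + \frac{12100 + 2 \cdot 55 \left(-74\right)}{-9261} = -32380 + \left(12100 - 8140\right) \left(- \frac{1}{9261}\right) = -32380 + 3960 \left(- \frac{1}{9261}\right) = -32380 - \frac{440}{1029} = - \frac{33319460}{1029}$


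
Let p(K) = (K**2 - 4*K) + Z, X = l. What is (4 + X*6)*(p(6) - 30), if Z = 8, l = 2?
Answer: -160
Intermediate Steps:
X = 2
p(K) = 8 + K**2 - 4*K (p(K) = (K**2 - 4*K) + 8 = 8 + K**2 - 4*K)
(4 + X*6)*(p(6) - 30) = (4 + 2*6)*((8 + 6**2 - 4*6) - 30) = (4 + 12)*((8 + 36 - 24) - 30) = 16*(20 - 30) = 16*(-10) = -160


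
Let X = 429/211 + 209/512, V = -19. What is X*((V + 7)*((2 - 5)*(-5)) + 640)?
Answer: 30330905/27008 ≈ 1123.0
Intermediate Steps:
X = 263747/108032 (X = 429*(1/211) + 209*(1/512) = 429/211 + 209/512 = 263747/108032 ≈ 2.4414)
X*((V + 7)*((2 - 5)*(-5)) + 640) = 263747*((-19 + 7)*((2 - 5)*(-5)) + 640)/108032 = 263747*(-(-36)*(-5) + 640)/108032 = 263747*(-12*15 + 640)/108032 = 263747*(-180 + 640)/108032 = (263747/108032)*460 = 30330905/27008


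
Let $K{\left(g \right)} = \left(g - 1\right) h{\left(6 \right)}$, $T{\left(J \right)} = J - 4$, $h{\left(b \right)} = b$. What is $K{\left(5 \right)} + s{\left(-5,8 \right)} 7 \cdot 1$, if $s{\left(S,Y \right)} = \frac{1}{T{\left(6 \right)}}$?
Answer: $\frac{55}{2} \approx 27.5$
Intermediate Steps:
$T{\left(J \right)} = -4 + J$ ($T{\left(J \right)} = J - 4 = -4 + J$)
$s{\left(S,Y \right)} = \frac{1}{2}$ ($s{\left(S,Y \right)} = \frac{1}{-4 + 6} = \frac{1}{2}$)
$K{\left(g \right)} = -6 + 6 g$ ($K{\left(g \right)} = \left(g - 1\right) 6 = \left(-1 + g\right) 6 = -6 + 6 g$)
$K{\left(5 \right)} + s{\left(-5,8 \right)} 7 \cdot 1 = \left(-6 + 6 \cdot 5\right) + \frac{7 \cdot 1}{2} = \left(-6 + 30\right) + \frac{1}{2} \cdot 7 = 24 + \frac{7}{2} = \frac{55}{2}$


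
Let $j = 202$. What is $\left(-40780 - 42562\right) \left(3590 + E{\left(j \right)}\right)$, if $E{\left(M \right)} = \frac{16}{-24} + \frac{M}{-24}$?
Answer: $- \frac{1790644541}{6} \approx -2.9844 \cdot 10^{8}$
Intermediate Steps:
$E{\left(M \right)} = - \frac{2}{3} - \frac{M}{24}$ ($E{\left(M \right)} = 16 \left(- \frac{1}{24}\right) + M \left(- \frac{1}{24}\right) = - \frac{2}{3} - \frac{M}{24}$)
$\left(-40780 - 42562\right) \left(3590 + E{\left(j \right)}\right) = \left(-40780 - 42562\right) \left(3590 - \frac{109}{12}\right) = - 83342 \left(3590 - \frac{109}{12}\right) = \left(-83342\right) \frac{42971}{12} = - \frac{1790644541}{6}$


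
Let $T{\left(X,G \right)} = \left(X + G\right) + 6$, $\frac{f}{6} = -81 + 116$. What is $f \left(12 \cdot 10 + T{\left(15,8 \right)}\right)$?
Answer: $31290$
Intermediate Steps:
$f = 210$ ($f = 6 \left(-81 + 116\right) = 6 \cdot 35 = 210$)
$T{\left(X,G \right)} = 6 + G + X$ ($T{\left(X,G \right)} = \left(G + X\right) + 6 = 6 + G + X$)
$f \left(12 \cdot 10 + T{\left(15,8 \right)}\right) = 210 \left(12 \cdot 10 + \left(6 + 8 + 15\right)\right) = 210 \left(120 + 29\right) = 210 \cdot 149 = 31290$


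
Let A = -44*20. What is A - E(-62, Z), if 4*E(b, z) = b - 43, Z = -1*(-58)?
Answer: -3415/4 ≈ -853.75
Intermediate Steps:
Z = 58
E(b, z) = -43/4 + b/4 (E(b, z) = (b - 43)/4 = (-43 + b)/4 = -43/4 + b/4)
A = -880
A - E(-62, Z) = -880 - (-43/4 + (1/4)*(-62)) = -880 - (-43/4 - 31/2) = -880 - 1*(-105/4) = -880 + 105/4 = -3415/4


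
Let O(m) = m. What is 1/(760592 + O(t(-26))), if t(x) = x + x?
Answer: 1/760540 ≈ 1.3149e-6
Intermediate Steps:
t(x) = 2*x
1/(760592 + O(t(-26))) = 1/(760592 + 2*(-26)) = 1/(760592 - 52) = 1/760540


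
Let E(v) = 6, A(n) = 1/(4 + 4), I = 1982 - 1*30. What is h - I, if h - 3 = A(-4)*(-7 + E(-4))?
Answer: -15593/8 ≈ -1949.1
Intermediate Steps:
I = 1952 (I = 1982 - 30 = 1952)
A(n) = ⅛ (A(n) = 1/8 = ⅛)
h = 23/8 (h = 3 + (-7 + 6)/8 = 3 + (⅛)*(-1) = 3 - ⅛ = 23/8 ≈ 2.8750)
h - I = 23/8 - 1*1952 = 23/8 - 1952 = -15593/8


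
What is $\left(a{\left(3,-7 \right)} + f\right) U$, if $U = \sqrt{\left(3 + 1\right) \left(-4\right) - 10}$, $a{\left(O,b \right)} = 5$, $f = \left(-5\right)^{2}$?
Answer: $30 i \sqrt{26} \approx 152.97 i$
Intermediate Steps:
$f = 25$
$U = i \sqrt{26}$ ($U = \sqrt{4 \left(-4\right) - 10} = \sqrt{-16 - 10} = \sqrt{-26} = i \sqrt{26} \approx 5.099 i$)
$\left(a{\left(3,-7 \right)} + f\right) U = \left(5 + 25\right) i \sqrt{26} = 30 i \sqrt{26}$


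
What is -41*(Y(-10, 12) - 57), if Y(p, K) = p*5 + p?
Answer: 4797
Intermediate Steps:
Y(p, K) = 6*p (Y(p, K) = 5*p + p = 6*p)
-41*(Y(-10, 12) - 57) = -41*(6*(-10) - 57) = -41*(-60 - 57) = -41*(-117) = 4797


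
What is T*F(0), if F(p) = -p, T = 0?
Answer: 0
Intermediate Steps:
T*F(0) = 0*(-1*0) = 0*0 = 0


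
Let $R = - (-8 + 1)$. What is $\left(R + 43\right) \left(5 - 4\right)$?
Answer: $50$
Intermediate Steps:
$R = 7$ ($R = \left(-1\right) \left(-7\right) = 7$)
$\left(R + 43\right) \left(5 - 4\right) = \left(7 + 43\right) \left(5 - 4\right) = 50 \left(5 - 4\right) = 50 \cdot 1 = 50$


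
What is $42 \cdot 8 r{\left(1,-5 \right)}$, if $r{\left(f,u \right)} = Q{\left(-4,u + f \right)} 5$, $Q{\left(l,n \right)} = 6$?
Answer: $10080$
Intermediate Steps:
$r{\left(f,u \right)} = 30$ ($r{\left(f,u \right)} = 6 \cdot 5 = 30$)
$42 \cdot 8 r{\left(1,-5 \right)} = 42 \cdot 8 \cdot 30 = 336 \cdot 30 = 10080$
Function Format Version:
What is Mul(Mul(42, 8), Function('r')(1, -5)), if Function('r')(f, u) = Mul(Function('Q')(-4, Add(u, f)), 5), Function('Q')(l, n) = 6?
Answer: 10080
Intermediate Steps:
Function('r')(f, u) = 30 (Function('r')(f, u) = Mul(6, 5) = 30)
Mul(Mul(42, 8), Function('r')(1, -5)) = Mul(Mul(42, 8), 30) = Mul(336, 30) = 10080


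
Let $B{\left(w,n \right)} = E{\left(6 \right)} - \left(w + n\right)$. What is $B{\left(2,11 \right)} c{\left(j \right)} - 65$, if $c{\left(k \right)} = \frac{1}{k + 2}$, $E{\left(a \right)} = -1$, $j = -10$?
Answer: $- \frac{253}{4} \approx -63.25$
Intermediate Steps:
$c{\left(k \right)} = \frac{1}{2 + k}$
$B{\left(w,n \right)} = -1 - n - w$ ($B{\left(w,n \right)} = -1 - \left(w + n\right) = -1 - \left(n + w\right) = -1 - n - w$)
$B{\left(2,11 \right)} c{\left(j \right)} - 65 = \frac{-1 - 11 - 2}{2 - 10} - 65 = \frac{-1 - 11 - 2}{-8} - 65 = \left(-14\right) \left(- \frac{1}{8}\right) - 65 = \frac{7}{4} - 65 = - \frac{253}{4}$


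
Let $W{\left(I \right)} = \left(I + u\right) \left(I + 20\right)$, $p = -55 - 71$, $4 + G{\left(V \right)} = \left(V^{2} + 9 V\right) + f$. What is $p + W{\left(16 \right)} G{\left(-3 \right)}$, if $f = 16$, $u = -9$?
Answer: $-1638$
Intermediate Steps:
$G{\left(V \right)} = 12 + V^{2} + 9 V$ ($G{\left(V \right)} = -4 + \left(\left(V^{2} + 9 V\right) + 16\right) = -4 + \left(16 + V^{2} + 9 V\right) = 12 + V^{2} + 9 V$)
$p = -126$
$W{\left(I \right)} = \left(-9 + I\right) \left(20 + I\right)$ ($W{\left(I \right)} = \left(I - 9\right) \left(I + 20\right) = \left(-9 + I\right) \left(20 + I\right)$)
$p + W{\left(16 \right)} G{\left(-3 \right)} = -126 + \left(-180 + 16^{2} + 11 \cdot 16\right) \left(12 + \left(-3\right)^{2} + 9 \left(-3\right)\right) = -126 + \left(-180 + 256 + 176\right) \left(12 + 9 - 27\right) = -126 + 252 \left(-6\right) = -126 - 1512 = -1638$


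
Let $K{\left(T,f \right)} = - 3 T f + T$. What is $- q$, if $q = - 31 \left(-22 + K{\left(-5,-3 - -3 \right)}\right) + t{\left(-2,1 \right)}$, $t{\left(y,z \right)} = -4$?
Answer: $-833$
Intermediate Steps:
$K{\left(T,f \right)} = T - 3 T f$ ($K{\left(T,f \right)} = - 3 T f + T = T - 3 T f$)
$q = 833$ ($q = - 31 \left(-22 - 5 \left(1 - 3 \left(-3 - -3\right)\right)\right) - 4 = - 31 \left(-22 - 5 \left(1 - 3 \left(-3 + 3\right)\right)\right) - 4 = - 31 \left(-22 - 5 \left(1 - 0\right)\right) - 4 = - 31 \left(-22 - 5 \left(1 + 0\right)\right) - 4 = - 31 \left(-22 - 5\right) - 4 = \left(-31\right) \left(-27\right) - 4 = 837 - 4 = 833$)
$- q = \left(-1\right) 833 = -833$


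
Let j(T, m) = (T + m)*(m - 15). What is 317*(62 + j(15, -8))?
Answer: -31383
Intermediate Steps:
j(T, m) = (-15 + m)*(T + m) (j(T, m) = (T + m)*(-15 + m) = (-15 + m)*(T + m))
317*(62 + j(15, -8)) = 317*(62 + ((-8)**2 - 15*15 - 15*(-8) + 15*(-8))) = 317*(62 + (64 - 225 + 120 - 120)) = 317*(62 - 161) = 317*(-99) = -31383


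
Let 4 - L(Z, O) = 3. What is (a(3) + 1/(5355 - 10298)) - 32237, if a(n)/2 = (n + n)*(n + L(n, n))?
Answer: -159110228/4943 ≈ -32189.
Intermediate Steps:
L(Z, O) = 1 (L(Z, O) = 4 - 1*3 = 4 - 3 = 1)
a(n) = 4*n*(1 + n) (a(n) = 2*((n + n)*(n + 1)) = 2*((2*n)*(1 + n)) = 2*(2*n*(1 + n)) = 4*n*(1 + n))
(a(3) + 1/(5355 - 10298)) - 32237 = (4*3*(1 + 3) + 1/(5355 - 10298)) - 32237 = (4*3*4 + 1/(-4943)) - 32237 = (48 - 1/4943) - 32237 = 237263/4943 - 32237 = -159110228/4943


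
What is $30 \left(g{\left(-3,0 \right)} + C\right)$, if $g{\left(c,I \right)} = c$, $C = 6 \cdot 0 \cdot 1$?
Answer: $-90$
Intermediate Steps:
$C = 0$ ($C = 0 \cdot 1 = 0$)
$30 \left(g{\left(-3,0 \right)} + C\right) = 30 \left(-3 + 0\right) = 30 \left(-3\right) = -90$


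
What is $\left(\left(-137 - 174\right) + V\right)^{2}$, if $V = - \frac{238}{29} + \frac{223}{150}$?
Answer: $\frac{1910153418889}{18922500} \approx 1.0095 \cdot 10^{5}$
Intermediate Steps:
$V = - \frac{29233}{4350}$ ($V = \left(-238\right) \frac{1}{29} + 223 \cdot \frac{1}{150} = - \frac{238}{29} + \frac{223}{150} = - \frac{29233}{4350} \approx -6.7202$)
$\left(\left(-137 - 174\right) + V\right)^{2} = \left(\left(-137 - 174\right) - \frac{29233}{4350}\right)^{2} = \left(-311 - \frac{29233}{4350}\right)^{2} = \left(- \frac{1382083}{4350}\right)^{2} = \frac{1910153418889}{18922500}$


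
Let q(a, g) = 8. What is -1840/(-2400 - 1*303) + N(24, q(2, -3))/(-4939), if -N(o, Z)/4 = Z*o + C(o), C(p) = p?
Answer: 11423152/13350117 ≈ 0.85566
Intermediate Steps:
N(o, Z) = -4*o - 4*Z*o (N(o, Z) = -4*(Z*o + o) = -4*(o + Z*o) = -4*o - 4*Z*o)
-1840/(-2400 - 1*303) + N(24, q(2, -3))/(-4939) = -1840/(-2400 - 1*303) + (4*24*(-1 - 1*8))/(-4939) = -1840/(-2400 - 303) + (4*24*(-1 - 8))*(-1/4939) = -1840/(-2703) + (4*24*(-9))*(-1/4939) = -1840*(-1/2703) - 864*(-1/4939) = 1840/2703 + 864/4939 = 11423152/13350117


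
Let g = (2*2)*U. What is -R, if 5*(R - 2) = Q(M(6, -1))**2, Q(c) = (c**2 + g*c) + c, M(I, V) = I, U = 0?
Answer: -1774/5 ≈ -354.80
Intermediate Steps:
g = 0 (g = (2*2)*0 = 4*0 = 0)
Q(c) = c + c**2 (Q(c) = (c**2 + 0*c) + c = (c**2 + 0) + c = c**2 + c = c + c**2)
R = 1774/5 (R = 2 + (6*(1 + 6))**2/5 = 2 + (6*7)**2/5 = 2 + (1/5)*42**2 = 2 + (1/5)*1764 = 2 + 1764/5 = 1774/5 ≈ 354.80)
-R = -1*1774/5 = -1774/5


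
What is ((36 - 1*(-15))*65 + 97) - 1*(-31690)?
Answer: 35102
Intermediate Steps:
((36 - 1*(-15))*65 + 97) - 1*(-31690) = ((36 + 15)*65 + 97) + 31690 = (51*65 + 97) + 31690 = (3315 + 97) + 31690 = 3412 + 31690 = 35102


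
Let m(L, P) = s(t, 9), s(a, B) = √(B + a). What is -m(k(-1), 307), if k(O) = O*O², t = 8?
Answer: -√17 ≈ -4.1231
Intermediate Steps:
k(O) = O³
m(L, P) = √17 (m(L, P) = √(9 + 8) = √17)
-m(k(-1), 307) = -√17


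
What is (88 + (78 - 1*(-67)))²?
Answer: 54289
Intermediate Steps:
(88 + (78 - 1*(-67)))² = (88 + (78 + 67))² = (88 + 145)² = 233² = 54289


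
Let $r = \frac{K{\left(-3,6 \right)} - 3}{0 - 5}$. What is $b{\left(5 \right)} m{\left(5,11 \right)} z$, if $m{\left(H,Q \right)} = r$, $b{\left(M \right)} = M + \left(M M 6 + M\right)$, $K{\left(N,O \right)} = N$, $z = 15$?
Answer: $2880$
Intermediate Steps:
$r = \frac{6}{5}$ ($r = \frac{-3 - 3}{0 - 5} = - \frac{6}{-5} = \left(-6\right) \left(- \frac{1}{5}\right) = \frac{6}{5} \approx 1.2$)
$b{\left(M \right)} = 2 M + 6 M^{2}$ ($b{\left(M \right)} = M + \left(M^{2} \cdot 6 + M\right) = M + \left(6 M^{2} + M\right) = M + \left(M + 6 M^{2}\right) = 2 M + 6 M^{2}$)
$m{\left(H,Q \right)} = \frac{6}{5}$
$b{\left(5 \right)} m{\left(5,11 \right)} z = 2 \cdot 5 \left(1 + 3 \cdot 5\right) \frac{6}{5} \cdot 15 = 2 \cdot 5 \left(1 + 15\right) \frac{6}{5} \cdot 15 = 2 \cdot 5 \cdot 16 \cdot \frac{6}{5} \cdot 15 = 160 \cdot \frac{6}{5} \cdot 15 = 192 \cdot 15 = 2880$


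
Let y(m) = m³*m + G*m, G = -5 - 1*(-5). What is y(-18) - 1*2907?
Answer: 102069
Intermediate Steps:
G = 0 (G = -5 + 5 = 0)
y(m) = m⁴ (y(m) = m³*m + 0*m = m⁴ + 0 = m⁴)
y(-18) - 1*2907 = (-18)⁴ - 1*2907 = 104976 - 2907 = 102069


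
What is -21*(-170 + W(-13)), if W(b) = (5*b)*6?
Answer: 11760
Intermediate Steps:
W(b) = 30*b
-21*(-170 + W(-13)) = -21*(-170 + 30*(-13)) = -21*(-170 - 390) = -21*(-560) = 11760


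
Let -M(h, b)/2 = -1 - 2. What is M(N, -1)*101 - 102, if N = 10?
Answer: 504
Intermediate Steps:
M(h, b) = 6 (M(h, b) = -2*(-1 - 2) = -2*(-3) = 6)
M(N, -1)*101 - 102 = 6*101 - 102 = 606 - 102 = 504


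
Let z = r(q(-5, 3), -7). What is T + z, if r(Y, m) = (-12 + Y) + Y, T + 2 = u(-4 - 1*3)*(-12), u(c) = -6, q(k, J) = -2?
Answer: 54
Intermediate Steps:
T = 70 (T = -2 - 6*(-12) = -2 + 72 = 70)
r(Y, m) = -12 + 2*Y
z = -16 (z = -12 + 2*(-2) = -12 - 4 = -16)
T + z = 70 - 16 = 54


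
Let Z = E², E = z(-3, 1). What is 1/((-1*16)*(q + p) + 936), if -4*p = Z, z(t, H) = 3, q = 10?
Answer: 1/812 ≈ 0.0012315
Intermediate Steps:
E = 3
Z = 9 (Z = 3² = 9)
p = -9/4 (p = -¼*9 = -9/4 ≈ -2.2500)
1/((-1*16)*(q + p) + 936) = 1/((-1*16)*(10 - 9/4) + 936) = 1/(-16*31/4 + 936) = 1/(-124 + 936) = 1/812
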